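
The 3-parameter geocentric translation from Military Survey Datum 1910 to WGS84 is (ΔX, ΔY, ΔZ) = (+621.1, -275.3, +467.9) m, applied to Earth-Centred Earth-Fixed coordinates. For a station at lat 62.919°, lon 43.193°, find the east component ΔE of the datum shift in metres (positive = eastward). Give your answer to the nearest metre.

The local east axis at (φ, λ) is (−sin λ, cos λ, 0), so ΔE = −sin(43.193°)·621.1 + cos(43.193°)·(-275.3) = -625.82 m.

ΔE = -626 m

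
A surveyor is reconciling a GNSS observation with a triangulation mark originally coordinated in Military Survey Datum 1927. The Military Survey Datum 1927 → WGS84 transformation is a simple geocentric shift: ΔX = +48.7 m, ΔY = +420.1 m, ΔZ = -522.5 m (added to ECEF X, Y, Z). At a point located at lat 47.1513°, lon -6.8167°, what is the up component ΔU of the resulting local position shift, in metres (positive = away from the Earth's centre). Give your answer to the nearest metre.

At φ = 47.1513°, λ = -6.8167°: sin φ = 0.733152, cos φ = 0.680065, sin λ = -0.118693, cos λ = 0.992931.
ΔU = cos φ cos λ·ΔX + cos φ sin λ·ΔY + sin φ·ΔZ = (0.680065)(0.992931)(48.7) + (0.680065)(-0.118693)(420.1) + (0.733152)(-522.5) = -384.10 m.

ΔU = -384 m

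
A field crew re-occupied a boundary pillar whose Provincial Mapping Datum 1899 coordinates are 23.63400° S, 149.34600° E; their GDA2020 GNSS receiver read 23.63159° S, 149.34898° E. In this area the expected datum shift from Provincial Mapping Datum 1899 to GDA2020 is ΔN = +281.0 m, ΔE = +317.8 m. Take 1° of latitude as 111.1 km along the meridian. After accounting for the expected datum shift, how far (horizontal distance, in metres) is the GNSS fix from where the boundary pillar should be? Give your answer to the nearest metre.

Observed coordinate differences: Δφ = +0.00241°, Δλ = +0.00298°.
Converting to metres (1° lat = 111100 m, cos φ = 0.916125): observed ΔN = 267.8 m, observed ΔE = 303.3 m.
Subtracting the expected shift leaves a residual of 267.8 − (281.0) = -13.2 m north and 303.3 − (317.8) = -14.5 m east.
Residual distance = √((-13.2)² + (-14.5)²) = 19.6 m.

20 m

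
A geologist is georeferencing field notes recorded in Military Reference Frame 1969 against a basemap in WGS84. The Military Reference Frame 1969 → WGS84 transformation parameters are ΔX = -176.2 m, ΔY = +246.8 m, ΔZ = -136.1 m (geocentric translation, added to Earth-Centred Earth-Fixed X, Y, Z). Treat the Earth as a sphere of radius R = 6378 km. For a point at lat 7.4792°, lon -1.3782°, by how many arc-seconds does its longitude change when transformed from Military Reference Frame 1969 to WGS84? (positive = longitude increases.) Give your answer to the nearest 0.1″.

sin φ = 0.130166, cos φ = 0.991492, sin λ = -0.024052, cos λ = 0.999711.
East component: ΔE = −sin λ·ΔX + cos λ·ΔY = −(-0.024052)(-176.2) + (0.999711)(246.8) = 242.49 m.
1° of latitude spans πR/180 = 111317 m; at latitude φ, 1° of longitude spans that × cos φ = 110370.0 m, so Δλ = 242.49 / 110370.0 × 3600 = 7.909″.

Δλ = 7.9″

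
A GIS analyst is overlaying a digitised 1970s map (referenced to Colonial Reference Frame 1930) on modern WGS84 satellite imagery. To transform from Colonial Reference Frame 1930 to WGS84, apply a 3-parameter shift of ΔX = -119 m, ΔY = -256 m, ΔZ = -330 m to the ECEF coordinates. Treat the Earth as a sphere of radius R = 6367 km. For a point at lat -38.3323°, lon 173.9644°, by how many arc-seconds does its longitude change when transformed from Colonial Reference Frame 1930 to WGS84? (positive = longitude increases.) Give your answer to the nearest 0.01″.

Δλ = 11.03″

sin φ = -0.620221, cos φ = 0.784427, sin λ = 0.105146, cos λ = -0.994457.
East component: ΔE = −sin λ·ΔX + cos λ·ΔY = −(0.105146)(-119) + (-0.994457)(-256) = 267.09 m.
1° of latitude spans πR/180 = 111125 m; at latitude φ, 1° of longitude spans that × cos φ = 87169.5 m, so Δλ = 267.09 / 87169.5 × 3600 = 11.031″.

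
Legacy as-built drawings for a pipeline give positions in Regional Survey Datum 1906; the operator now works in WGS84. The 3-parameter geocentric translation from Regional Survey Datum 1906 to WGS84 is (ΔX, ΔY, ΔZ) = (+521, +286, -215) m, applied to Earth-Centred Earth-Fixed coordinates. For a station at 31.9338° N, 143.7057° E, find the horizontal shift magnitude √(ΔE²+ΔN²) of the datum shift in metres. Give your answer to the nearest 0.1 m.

At φ = 31.9338°, λ = 143.7057°: sin φ = 0.528939, cos φ = 0.848660, sin λ = 0.591933, cos λ = -0.805987.
ΔE = −sin λ·ΔX + cos λ·ΔY = −(0.591933)·(521) + (-0.805987)·(286) = -538.91 m.
ΔN = −sin φ cos λ·ΔX − sin φ sin λ·ΔY + cos φ·ΔZ = −(0.528939)(-0.805987)(521) − (0.528939)(0.591933)(286) + (0.848660)(-215) = -49.90 m.
Horizontal magnitude = √(ΔE² + ΔN²) = √((-538.91)² + (-49.90)²) = 541.21 m.

541.2 m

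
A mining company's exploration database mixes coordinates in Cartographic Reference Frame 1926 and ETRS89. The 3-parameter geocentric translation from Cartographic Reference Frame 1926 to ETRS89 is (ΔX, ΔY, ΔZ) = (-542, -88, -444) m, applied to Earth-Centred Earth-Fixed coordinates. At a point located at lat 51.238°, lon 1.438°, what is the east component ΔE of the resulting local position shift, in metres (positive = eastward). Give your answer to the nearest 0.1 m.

ΔE = -74.4 m

At φ = 51.238°, λ = 1.438°: sin φ = 0.779753, cos φ = 0.626087, sin λ = 0.025095, cos λ = 0.999685.
ΔE = −sin λ·ΔX + cos λ·ΔY = −(0.025095)·(-542) + (0.999685)·(-88) = -74.37 m.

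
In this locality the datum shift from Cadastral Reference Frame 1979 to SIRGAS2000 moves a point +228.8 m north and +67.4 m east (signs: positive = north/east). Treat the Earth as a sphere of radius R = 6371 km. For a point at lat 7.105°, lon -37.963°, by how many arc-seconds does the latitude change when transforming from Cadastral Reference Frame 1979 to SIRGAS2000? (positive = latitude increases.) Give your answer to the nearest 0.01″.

On a sphere of radius R, 1 rad of latitude = R, so Δφ = ΔN / R = 228.8 / 6371000 = 3.5913e-05 rad = 7.408″.

Δφ = 7.41″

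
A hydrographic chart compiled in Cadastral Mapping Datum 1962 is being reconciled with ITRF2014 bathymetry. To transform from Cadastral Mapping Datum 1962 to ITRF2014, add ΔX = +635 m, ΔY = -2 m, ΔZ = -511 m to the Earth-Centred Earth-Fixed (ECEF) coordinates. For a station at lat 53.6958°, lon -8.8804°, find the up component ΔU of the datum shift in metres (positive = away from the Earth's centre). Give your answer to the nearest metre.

At φ = 53.6958°, λ = -8.8804°: sin φ = 0.805885, cos φ = 0.592072, sin λ = -0.154372, cos λ = 0.988013.
ΔU = cos φ cos λ·ΔX + cos φ sin λ·ΔY + sin φ·ΔZ = (0.592072)(0.988013)(635) + (0.592072)(-0.154372)(-2) + (0.805885)(-511) = -40.17 m.

ΔU = -40 m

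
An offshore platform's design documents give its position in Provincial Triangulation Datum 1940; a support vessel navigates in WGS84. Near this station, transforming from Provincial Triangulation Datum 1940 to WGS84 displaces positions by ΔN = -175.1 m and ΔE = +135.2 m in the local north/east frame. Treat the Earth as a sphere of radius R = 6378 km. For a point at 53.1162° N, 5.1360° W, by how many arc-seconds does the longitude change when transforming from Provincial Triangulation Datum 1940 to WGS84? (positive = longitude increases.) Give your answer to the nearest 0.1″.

Δλ = 7.3″

At latitude 53.1162°, cos φ = 0.600194.
One radian of longitude at latitude φ spans R cos φ, so Δλ = ΔE / (R cos φ) = 135.2 / (6378000 × 0.600194) = 3.5318e-05 rad = 7.285″.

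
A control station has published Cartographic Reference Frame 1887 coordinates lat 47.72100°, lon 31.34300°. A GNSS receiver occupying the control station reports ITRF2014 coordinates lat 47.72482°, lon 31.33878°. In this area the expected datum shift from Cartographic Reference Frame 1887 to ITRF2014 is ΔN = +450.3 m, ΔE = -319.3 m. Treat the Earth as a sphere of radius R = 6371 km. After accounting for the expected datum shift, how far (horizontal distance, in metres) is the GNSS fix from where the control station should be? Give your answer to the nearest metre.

Observed coordinate differences: Δφ = +0.00382°, Δλ = -0.00422°.
Converting to metres (1° lat = 111195 m, cos φ = 0.672741): observed ΔN = 424.8 m, observed ΔE = -315.7 m.
Subtracting the expected shift leaves a residual of 424.8 − (450.3) = -25.5 m north and -315.7 − (-319.3) = 3.6 m east.
Residual distance = √((-25.5)² + 3.6²) = 25.8 m.

26 m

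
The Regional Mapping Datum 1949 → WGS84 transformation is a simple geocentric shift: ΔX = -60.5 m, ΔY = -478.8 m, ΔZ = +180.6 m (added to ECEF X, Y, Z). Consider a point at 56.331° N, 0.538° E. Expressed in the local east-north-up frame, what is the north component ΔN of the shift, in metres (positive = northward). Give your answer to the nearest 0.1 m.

At φ = 56.331°, λ = 0.538°: sin φ = 0.832254, cos φ = 0.554394, sin λ = 0.009390, cos λ = 0.999956.
ΔN = −sin φ cos λ·ΔX − sin φ sin λ·ΔY + cos φ·ΔZ = −(0.832254)(0.999956)(-60.5) − (0.832254)(0.009390)(-478.8) + (0.554394)(180.6) = 154.21 m.

ΔN = 154.2 m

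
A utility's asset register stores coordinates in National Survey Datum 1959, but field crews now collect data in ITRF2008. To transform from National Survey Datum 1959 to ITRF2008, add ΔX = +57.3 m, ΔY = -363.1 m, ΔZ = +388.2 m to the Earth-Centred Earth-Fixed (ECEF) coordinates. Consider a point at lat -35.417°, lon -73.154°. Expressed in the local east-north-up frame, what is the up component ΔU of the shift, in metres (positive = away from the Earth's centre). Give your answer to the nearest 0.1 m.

The local up (radial) axis is (cos φ cos λ, cos φ sin λ, sin φ), giving ΔU = 13.533 + 283.212 − 224.971 = 71.77 m.

ΔU = 71.8 m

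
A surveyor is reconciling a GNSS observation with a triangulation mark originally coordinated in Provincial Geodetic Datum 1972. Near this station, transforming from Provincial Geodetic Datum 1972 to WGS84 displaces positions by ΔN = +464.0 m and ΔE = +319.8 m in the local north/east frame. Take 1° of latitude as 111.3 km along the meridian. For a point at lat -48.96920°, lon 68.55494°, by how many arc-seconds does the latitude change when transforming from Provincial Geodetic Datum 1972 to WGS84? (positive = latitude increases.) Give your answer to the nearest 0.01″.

Δφ = 15.01″

1° of latitude = 111.3 km, so Δφ = 464.0 / 111300 = 0.0041689° = 15.008″.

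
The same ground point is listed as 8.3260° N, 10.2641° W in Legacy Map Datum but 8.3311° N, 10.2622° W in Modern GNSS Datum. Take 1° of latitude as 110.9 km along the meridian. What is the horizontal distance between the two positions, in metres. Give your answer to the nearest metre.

Δφ = 8.3311° − 8.3260° = +0.0051°; Δλ = -10.2622° − -10.2641° = +0.0019°.
ΔN = Δφ × 110900 = 565.6 m; ΔE = Δλ × 110900 × cos(8.3260°) = +0.0019 × 110900 × 0.989460 = 208.5 m.
Distance = √(ΔE² + ΔN²) = √(208.5² + 565.6²) = 602.8 m.

603 m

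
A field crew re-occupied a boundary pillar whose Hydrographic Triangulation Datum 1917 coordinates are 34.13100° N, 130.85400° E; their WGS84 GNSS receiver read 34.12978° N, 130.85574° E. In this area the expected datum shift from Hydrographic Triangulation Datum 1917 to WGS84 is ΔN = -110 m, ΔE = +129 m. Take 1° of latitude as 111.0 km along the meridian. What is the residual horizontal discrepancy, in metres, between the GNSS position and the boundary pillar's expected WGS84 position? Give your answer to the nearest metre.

Observed coordinate differences: Δφ = -0.00122°, Δλ = +0.00174°.
Converting to metres (1° lat = 111000 m, cos φ = 0.827757): observed ΔN = -135.4 m, observed ΔE = 159.9 m.
Subtracting the expected shift leaves a residual of -135.4 − (-110) = -25.4 m north and 159.9 − (129) = 30.9 m east.
Residual distance = √((-25.4)² + 30.9²) = 40.0 m.

40 m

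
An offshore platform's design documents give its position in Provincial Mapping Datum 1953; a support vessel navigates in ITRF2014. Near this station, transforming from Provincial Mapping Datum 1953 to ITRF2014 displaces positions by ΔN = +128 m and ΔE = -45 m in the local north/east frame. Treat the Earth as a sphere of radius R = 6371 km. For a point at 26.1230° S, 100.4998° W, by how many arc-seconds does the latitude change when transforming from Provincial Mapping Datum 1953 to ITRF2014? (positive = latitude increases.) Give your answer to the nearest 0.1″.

Δφ = 4.1″

On a sphere of radius R, 1 rad of latitude = R, so Δφ = ΔN / R = 128.0 / 6371000 = 2.0091e-05 rad = 4.144″.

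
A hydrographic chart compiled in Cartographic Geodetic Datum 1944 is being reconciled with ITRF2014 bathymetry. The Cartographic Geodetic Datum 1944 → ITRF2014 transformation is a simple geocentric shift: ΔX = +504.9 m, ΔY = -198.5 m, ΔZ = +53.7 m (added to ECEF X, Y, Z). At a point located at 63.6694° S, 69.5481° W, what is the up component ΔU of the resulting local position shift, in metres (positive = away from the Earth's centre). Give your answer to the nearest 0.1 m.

ΔU = 112.6 m

At φ = -63.6694°, λ = -69.5481°: sin φ = -0.896250, cos φ = 0.443550, sin λ = -0.936966, cos λ = 0.349421.
ΔU = cos φ cos λ·ΔX + cos φ sin λ·ΔY + sin φ·ΔZ = (0.443550)(0.349421)(504.9) + (0.443550)(-0.936966)(-198.5) + (-0.896250)(53.7) = 112.62 m.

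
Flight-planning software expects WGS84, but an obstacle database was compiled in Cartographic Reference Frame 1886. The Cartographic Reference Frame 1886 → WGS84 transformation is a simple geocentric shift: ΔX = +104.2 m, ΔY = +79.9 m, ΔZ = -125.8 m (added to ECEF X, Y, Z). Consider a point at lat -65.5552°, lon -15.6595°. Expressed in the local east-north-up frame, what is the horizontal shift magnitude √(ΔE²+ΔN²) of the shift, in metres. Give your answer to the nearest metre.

107 m

The local east axis at (φ, λ) is (−sin λ, cos λ, 0), so ΔE = −sin(-15.6595°)·104.2 + cos(-15.6595°)·79.9 = 105.06 m.
The local north axis is (−sin φ cos λ, −sin φ sin λ, cos φ), giving ΔN = 91.339 − 19.633 − 52.058 = 19.65 m.
Horizontal magnitude = √(ΔE² + ΔN²) = √(105.06² + 19.65²) = 106.88 m.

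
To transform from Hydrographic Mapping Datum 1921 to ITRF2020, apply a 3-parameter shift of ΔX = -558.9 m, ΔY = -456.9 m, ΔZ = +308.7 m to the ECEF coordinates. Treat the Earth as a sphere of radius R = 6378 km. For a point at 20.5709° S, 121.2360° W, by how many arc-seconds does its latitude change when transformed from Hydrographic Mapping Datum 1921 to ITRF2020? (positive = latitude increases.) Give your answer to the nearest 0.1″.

sin φ = -0.351366, cos φ = 0.936238, sin λ = -0.855039, cos λ = -0.518564.
North component: ΔN = −sin φ cos λ·ΔX − sin φ sin λ·ΔY + cos φ·ΔZ = −(-0.351366)(-0.518564)(-558.9) − (-0.351366)(-0.855039)(-456.9) + (0.936238)(308.7) = 528.12 m.
1° of latitude spans πR/180 = 111317 m, so Δφ = 528.12 / 111317 × 3600 = 17.079″.

Δφ = 17.1″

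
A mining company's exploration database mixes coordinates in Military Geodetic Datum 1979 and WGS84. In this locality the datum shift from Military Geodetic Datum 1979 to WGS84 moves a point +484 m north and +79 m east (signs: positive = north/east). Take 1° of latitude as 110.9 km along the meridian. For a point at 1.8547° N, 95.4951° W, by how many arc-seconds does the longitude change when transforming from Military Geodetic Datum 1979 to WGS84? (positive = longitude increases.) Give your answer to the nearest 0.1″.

Δλ = 2.6″

At latitude 1.8547°, cos φ = 0.999476.
1° of longitude at this latitude = 110.9 × cos φ = 110.84 km, so Δλ = 79.0 / 110841.9 = 0.0007127° = 2.566″.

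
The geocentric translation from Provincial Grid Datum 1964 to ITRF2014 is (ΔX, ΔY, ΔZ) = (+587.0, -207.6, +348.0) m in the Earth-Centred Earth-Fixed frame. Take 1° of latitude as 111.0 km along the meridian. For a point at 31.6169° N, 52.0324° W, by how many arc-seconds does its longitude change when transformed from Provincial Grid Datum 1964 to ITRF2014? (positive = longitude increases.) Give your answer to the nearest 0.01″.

Δλ = 12.76″

sin φ = 0.524237, cos φ = 0.851572, sin λ = -0.788359, cos λ = 0.615216.
East component: ΔE = −sin λ·ΔX + cos λ·ΔY = −(-0.788359)(587.0) + (0.615216)(-207.6) = 335.05 m.
1° of latitude spans 111000 m; at latitude φ, 1° of longitude spans that × cos φ = 94524.5 m, so Δλ = 335.05 / 94524.5 × 3600 = 12.760″.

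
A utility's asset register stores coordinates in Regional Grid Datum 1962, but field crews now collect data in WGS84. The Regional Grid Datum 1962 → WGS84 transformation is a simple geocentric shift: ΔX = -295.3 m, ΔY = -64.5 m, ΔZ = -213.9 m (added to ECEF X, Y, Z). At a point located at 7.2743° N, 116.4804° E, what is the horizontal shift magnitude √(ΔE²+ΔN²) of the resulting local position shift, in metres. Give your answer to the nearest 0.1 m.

367.4 m

The local east axis at (φ, λ) is (−sin λ, cos λ, 0), so ΔE = −sin(116.4804°)·(-295.3) + cos(116.4804°)·(-64.5) = 293.08 m.
The local north axis is (−sin φ cos λ, −sin φ sin λ, cos φ), giving ΔN = -16.672 + 7.310 − 212.178 = -221.54 m.
Horizontal magnitude = √(ΔE² + ΔN²) = √(293.08² + (-221.54)²) = 367.39 m.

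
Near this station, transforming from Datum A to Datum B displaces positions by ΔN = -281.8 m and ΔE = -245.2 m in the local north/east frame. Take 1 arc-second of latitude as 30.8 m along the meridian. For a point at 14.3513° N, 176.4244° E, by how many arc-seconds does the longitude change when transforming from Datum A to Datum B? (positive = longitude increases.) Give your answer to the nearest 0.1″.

At latitude 14.3513°, cos φ = 0.968794.
1″ of longitude at this latitude = 30.80 × cos φ = 29.8389 m, so Δλ = -245.2 / 29.8389 = -8.217″.

Δλ = -8.2″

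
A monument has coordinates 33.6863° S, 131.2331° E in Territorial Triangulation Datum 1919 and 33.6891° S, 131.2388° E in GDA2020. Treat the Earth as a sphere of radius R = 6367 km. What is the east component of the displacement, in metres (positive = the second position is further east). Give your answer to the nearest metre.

Δφ = -33.6891° − -33.6863° = -0.0028°; Δλ = 131.2388° − 131.2331° = +0.0057°.
1° along a meridian = πR/180 = 111125 m.
ΔN = Δφ × 111125 = -311.2 m; ΔE = Δλ × 111125 × cos(-33.6863°) = +0.0057 × 111125 × 0.832087 = 527.1 m.

ΔE = 527 m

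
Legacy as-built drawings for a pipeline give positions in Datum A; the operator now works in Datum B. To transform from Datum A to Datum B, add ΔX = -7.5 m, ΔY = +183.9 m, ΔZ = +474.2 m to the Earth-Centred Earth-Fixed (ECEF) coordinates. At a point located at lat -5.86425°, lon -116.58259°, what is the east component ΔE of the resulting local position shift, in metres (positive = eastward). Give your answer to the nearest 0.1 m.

The local east axis at (φ, λ) is (−sin λ, cos λ, 0), so ΔE = −sin(-116.58259°)·(-7.5) + cos(-116.58259°)·183.9 = -89.00 m.

ΔE = -89.0 m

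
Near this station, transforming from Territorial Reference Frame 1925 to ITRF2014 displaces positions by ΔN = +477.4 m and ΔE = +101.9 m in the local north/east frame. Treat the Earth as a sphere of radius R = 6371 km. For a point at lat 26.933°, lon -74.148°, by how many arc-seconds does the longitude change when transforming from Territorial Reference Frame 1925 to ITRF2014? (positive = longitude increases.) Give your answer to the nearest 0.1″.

Δλ = 3.7″

At latitude 26.933°, cos φ = 0.891537.
One radian of longitude at latitude φ spans R cos φ, so Δλ = ΔE / (R cos φ) = 101.9 / (6371000 × 0.891537) = 1.7940e-05 rad = 3.700″.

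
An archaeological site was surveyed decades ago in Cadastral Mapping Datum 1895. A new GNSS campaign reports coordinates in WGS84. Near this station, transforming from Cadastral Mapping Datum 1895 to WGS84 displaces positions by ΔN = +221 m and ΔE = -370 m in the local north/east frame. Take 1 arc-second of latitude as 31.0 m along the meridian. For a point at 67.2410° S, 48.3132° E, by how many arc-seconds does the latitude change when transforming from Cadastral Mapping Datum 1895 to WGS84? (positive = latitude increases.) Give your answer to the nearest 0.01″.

Δφ = 7.13″

1″ of latitude = 31.00 m, so Δφ = 221.0 / 31.00 = 7.129″.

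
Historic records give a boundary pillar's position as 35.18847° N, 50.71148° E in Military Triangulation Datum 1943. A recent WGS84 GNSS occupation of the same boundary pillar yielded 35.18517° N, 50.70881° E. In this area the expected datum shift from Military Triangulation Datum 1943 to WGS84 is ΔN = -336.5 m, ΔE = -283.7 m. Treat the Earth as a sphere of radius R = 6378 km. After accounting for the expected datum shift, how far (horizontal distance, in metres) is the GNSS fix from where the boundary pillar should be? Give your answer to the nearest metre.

Observed coordinate differences: Δφ = -0.00330°, Δλ = -0.00267°.
Converting to metres (1° lat = 111317 m, cos φ = 0.817261): observed ΔN = -367.3 m, observed ΔE = -242.9 m.
Subtracting the expected shift leaves a residual of -367.3 − (-336.5) = -30.8 m north and -242.9 − (-283.7) = 40.8 m east.
Residual distance = √((-30.8)² + 40.8²) = 51.1 m.

51 m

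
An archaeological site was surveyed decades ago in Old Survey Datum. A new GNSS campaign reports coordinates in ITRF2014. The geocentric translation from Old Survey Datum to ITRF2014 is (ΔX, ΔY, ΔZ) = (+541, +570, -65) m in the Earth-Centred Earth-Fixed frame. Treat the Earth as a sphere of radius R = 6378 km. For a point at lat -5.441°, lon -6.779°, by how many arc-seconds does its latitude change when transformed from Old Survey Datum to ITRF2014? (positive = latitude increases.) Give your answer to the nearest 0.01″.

Δφ = -0.65″

sin φ = -0.094821, cos φ = 0.995494, sin λ = -0.118040, cos λ = 0.993009.
North component: ΔN = −sin φ cos λ·ΔX − sin φ sin λ·ΔY + cos φ·ΔZ = −(-0.094821)(0.993009)(541) − (-0.094821)(-0.118040)(570) + (0.995494)(-65) = -20.15 m.
1° of latitude spans πR/180 = 111317 m, so Δφ = -20.15 / 111317 × 3600 = -0.652″.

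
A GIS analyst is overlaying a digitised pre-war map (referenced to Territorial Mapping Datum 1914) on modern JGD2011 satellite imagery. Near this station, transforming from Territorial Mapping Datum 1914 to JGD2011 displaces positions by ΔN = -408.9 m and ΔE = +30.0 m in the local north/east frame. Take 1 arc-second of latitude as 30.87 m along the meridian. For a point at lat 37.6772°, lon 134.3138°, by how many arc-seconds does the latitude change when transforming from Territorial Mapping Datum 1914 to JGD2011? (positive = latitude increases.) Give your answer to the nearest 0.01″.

Δφ = -13.25″

1″ of latitude = 30.87 m, so Δφ = -408.9 / 30.87 = -13.246″.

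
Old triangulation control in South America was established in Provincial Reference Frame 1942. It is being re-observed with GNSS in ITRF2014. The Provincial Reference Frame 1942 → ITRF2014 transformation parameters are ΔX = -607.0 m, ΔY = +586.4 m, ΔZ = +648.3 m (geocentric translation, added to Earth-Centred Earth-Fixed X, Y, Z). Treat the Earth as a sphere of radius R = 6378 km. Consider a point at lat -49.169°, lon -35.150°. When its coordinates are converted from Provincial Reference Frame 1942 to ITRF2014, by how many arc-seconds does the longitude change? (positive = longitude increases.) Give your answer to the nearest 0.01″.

Δλ = 6.43″

sin φ = -0.756641, cos φ = 0.653830, sin λ = -0.575719, cos λ = 0.817648.
East component: ΔE = −sin λ·ΔX + cos λ·ΔY = −(-0.575719)(-607.0) + (0.817648)(586.4) = 130.01 m.
1° of latitude spans πR/180 = 111317 m; at latitude φ, 1° of longitude spans that × cos φ = 72782.5 m, so Δλ = 130.01 / 72782.5 × 3600 = 6.430″.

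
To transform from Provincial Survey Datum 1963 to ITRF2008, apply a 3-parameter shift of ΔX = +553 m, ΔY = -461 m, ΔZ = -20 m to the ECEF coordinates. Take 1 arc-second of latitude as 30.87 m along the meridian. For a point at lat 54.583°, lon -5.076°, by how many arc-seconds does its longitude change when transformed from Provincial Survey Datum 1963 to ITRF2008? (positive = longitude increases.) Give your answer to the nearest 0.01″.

Δλ = -22.93″

sin φ = 0.814956, cos φ = 0.579523, sin λ = -0.088477, cos λ = 0.996078.
East component: ΔE = −sin λ·ΔX + cos λ·ΔY = −(-0.088477)(553) + (0.996078)(-461) = -410.26 m.
1° of latitude spans 3600 × 30.87 = 111132 m; at latitude φ, 1° of longitude spans that × cos φ = 64403.6 m, so Δλ = -410.26 / 64403.6 × 3600 = -22.933″.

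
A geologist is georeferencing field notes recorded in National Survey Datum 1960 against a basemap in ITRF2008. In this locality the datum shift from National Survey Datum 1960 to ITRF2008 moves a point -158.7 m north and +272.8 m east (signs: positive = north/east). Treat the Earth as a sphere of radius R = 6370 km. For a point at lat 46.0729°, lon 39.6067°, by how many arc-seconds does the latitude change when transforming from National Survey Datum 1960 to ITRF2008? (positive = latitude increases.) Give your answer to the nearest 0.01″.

On a sphere of radius R, 1 rad of latitude = R, so Δφ = ΔN / R = -158.7 / 6370000 = -2.4914e-05 rad = -5.139″.

Δφ = -5.14″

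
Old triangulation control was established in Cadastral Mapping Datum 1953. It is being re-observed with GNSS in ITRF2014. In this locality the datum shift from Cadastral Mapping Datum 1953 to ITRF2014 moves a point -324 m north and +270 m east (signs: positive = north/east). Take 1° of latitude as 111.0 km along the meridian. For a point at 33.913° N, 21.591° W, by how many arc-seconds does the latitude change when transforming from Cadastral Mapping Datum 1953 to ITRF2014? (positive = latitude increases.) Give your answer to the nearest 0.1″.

Δφ = -10.5″

1° of latitude = 111.0 km, so Δφ = -324.0 / 111000 = -0.0029189° = -10.508″.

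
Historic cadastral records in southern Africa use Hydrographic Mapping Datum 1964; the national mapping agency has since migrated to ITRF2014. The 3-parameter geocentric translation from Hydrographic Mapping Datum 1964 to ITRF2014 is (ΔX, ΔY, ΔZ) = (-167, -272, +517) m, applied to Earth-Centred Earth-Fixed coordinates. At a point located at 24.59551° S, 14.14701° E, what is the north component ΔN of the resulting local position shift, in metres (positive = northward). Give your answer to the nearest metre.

ΔN = 375 m

The local north axis is (−sin φ cos λ, −sin φ sin λ, cos φ), giving ΔN = -67.399 − 27.669 + 470.092 = 375.02 m.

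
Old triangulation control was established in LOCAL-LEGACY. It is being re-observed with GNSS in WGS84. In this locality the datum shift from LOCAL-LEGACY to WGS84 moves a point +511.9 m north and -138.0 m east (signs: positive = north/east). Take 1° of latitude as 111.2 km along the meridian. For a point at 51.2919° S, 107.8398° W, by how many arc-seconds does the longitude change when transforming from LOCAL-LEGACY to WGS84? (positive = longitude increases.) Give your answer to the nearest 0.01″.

At latitude -51.2919°, cos φ = 0.625353.
1° of longitude at this latitude = 111.2 × cos φ = 69.54 km, so Δλ = -138.0 / 69539.3 = -0.0019845° = -7.144″.

Δλ = -7.14″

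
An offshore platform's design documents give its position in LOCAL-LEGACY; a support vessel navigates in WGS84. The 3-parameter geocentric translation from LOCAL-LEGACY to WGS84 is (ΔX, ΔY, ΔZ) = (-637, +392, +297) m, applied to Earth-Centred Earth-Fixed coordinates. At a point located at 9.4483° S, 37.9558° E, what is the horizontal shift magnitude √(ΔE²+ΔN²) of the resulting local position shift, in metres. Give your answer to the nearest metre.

744 m

The local east axis at (φ, λ) is (−sin λ, cos λ, 0), so ΔE = −sin(37.9558°)·(-637) + cos(37.9558°)·392 = 700.88 m.
The local north axis is (−sin φ cos λ, −sin φ sin λ, cos φ), giving ΔN = -82.451 + 39.579 + 292.971 = 250.10 m.
Horizontal magnitude = √(ΔE² + ΔN²) = √(700.88² + 250.10²) = 744.16 m.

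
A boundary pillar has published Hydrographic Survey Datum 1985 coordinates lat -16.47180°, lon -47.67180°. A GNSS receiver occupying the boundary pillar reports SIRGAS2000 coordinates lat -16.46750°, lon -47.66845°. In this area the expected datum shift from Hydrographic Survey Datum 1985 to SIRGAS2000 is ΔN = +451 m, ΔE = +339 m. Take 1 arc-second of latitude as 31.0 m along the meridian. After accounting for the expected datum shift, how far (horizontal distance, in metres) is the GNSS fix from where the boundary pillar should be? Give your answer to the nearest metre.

Observed coordinate differences: Δφ = +0.00430°, Δλ = +0.00335°.
Converting to metres (1° lat = 111600 m, cos φ = 0.958959): observed ΔN = 479.9 m, observed ΔE = 358.5 m.
Subtracting the expected shift leaves a residual of 479.9 − (451) = 28.9 m north and 358.5 − (339) = 19.5 m east.
Residual distance = √(28.9² + 19.5²) = 34.9 m.

35 m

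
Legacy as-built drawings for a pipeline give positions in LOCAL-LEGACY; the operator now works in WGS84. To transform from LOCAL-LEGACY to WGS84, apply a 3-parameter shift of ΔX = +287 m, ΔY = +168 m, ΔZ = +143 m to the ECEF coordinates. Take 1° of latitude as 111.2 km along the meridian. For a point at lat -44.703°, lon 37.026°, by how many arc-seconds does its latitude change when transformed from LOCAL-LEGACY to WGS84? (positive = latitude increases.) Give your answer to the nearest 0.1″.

sin φ = -0.703432, cos φ = 0.710763, sin λ = 0.602177, cos λ = 0.798362.
North component: ΔN = −sin φ cos λ·ΔX − sin φ sin λ·ΔY + cos φ·ΔZ = −(-0.703432)(0.798362)(287) − (-0.703432)(0.602177)(168) + (0.710763)(143) = 333.98 m.
1° of latitude spans 111200 m, so Δφ = 333.98 / 111200 × 3600 = 10.812″.

Δφ = 10.8″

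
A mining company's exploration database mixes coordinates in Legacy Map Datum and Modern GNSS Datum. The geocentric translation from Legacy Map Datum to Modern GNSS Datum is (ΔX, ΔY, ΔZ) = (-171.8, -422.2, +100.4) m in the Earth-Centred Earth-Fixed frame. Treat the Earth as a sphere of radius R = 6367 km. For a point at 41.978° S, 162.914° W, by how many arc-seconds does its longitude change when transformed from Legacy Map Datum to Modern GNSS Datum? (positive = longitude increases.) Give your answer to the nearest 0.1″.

sin φ = -0.668845, cos φ = 0.743402, sin λ = -0.293807, cos λ = -0.955865.
East component: ΔE = −sin λ·ΔX + cos λ·ΔY = −(-0.293807)(-171.8) + (-0.955865)(-422.2) = 353.09 m.
1° of latitude spans πR/180 = 111125 m; at latitude φ, 1° of longitude spans that × cos φ = 82610.6 m, so Δλ = 353.09 / 82610.6 × 3600 = 15.387″.

Δλ = 15.4″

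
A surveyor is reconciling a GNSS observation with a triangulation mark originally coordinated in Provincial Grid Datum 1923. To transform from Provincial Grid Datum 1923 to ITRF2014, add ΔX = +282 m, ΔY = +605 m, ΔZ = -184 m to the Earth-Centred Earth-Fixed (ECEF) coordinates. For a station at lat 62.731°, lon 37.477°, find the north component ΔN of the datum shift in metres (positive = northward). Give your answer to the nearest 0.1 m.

ΔN = -610.4 m

The local north axis is (−sin φ cos λ, −sin φ sin λ, cos φ), giving ΔN = -198.923 − 327.198 − 84.303 = -610.42 m.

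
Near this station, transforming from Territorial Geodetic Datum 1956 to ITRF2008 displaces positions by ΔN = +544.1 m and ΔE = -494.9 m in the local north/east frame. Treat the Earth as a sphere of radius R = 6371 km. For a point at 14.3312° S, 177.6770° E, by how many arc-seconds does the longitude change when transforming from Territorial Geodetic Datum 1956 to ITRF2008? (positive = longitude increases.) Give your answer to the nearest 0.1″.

At latitude -14.3312°, cos φ = 0.968881.
One radian of longitude at latitude φ spans R cos φ, so Δλ = ΔE / (R cos φ) = -494.9 / (6371000 × 0.968881) = -8.0175e-05 rad = -16.537″.

Δλ = -16.5″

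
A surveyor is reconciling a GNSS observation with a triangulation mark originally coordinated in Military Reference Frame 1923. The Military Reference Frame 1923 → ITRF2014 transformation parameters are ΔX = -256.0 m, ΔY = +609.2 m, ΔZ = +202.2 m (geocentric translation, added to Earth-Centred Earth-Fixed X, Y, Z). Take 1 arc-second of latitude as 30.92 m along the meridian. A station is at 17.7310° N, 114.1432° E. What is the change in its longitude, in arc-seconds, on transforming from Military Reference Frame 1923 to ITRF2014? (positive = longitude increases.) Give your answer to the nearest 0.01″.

sin φ = 0.304548, cos φ = 0.952497, sin λ = 0.912526, cos λ = -0.409019.
East component: ΔE = −sin λ·ΔX + cos λ·ΔY = −(0.912526)(-256.0) + (-0.409019)(609.2) = -15.57 m.
1° of latitude spans 3600 × 30.92 = 111312 m; at latitude φ, 1° of longitude spans that × cos φ = 106024.3 m, so Δλ = -15.57 / 106024.3 × 3600 = -0.529″.

Δλ = -0.53″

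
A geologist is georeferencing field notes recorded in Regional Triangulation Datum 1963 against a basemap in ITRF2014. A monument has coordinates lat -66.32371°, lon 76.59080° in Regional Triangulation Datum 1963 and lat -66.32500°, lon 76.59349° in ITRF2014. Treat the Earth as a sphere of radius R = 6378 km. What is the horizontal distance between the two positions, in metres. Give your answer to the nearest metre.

Δφ = -66.32500° − -66.32371° = -0.00129°; Δλ = 76.59349° − 76.59080° = +0.00269°.
1° along a meridian = πR/180 = 111317 m.
ΔN = Δφ × 111317 = -143.6 m; ΔE = Δλ × 111317 × cos(-66.32371°) = +0.00269 × 111317 × 0.401569 = 120.2 m.
Distance = √(ΔE² + ΔN²) = √(120.2² + (-143.6)²) = 187.3 m.

187 m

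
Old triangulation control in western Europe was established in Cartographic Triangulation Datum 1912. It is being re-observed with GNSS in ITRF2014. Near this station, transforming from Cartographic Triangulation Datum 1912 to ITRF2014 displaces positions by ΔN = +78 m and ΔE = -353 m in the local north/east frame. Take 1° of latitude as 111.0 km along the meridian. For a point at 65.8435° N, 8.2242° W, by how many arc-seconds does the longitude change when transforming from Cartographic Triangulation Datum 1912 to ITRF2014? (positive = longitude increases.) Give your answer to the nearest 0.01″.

At latitude 65.8435°, cos φ = 0.409230.
1° of longitude at this latitude = 111.0 × cos φ = 45.42 km, so Δλ = -353.0 / 45424.6 = -0.0077711° = -27.976″.

Δλ = -27.98″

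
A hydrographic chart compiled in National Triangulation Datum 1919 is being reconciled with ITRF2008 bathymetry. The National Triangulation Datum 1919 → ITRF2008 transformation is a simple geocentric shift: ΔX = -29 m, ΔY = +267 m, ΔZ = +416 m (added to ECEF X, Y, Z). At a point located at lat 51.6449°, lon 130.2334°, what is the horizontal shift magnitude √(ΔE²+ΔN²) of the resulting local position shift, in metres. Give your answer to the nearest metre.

172 m

The local east axis at (φ, λ) is (−sin λ, cos λ, 0), so ΔE = −sin(130.2334°)·(-29) + cos(130.2334°)·267 = -150.32 m.
The local north axis is (−sin φ cos λ, −sin φ sin λ, cos φ), giving ΔN = -14.689 − 159.842 + 258.142 = 83.61 m.
Horizontal magnitude = √(ΔE² + ΔN²) = √((-150.32)² + 83.61²) = 172.01 m.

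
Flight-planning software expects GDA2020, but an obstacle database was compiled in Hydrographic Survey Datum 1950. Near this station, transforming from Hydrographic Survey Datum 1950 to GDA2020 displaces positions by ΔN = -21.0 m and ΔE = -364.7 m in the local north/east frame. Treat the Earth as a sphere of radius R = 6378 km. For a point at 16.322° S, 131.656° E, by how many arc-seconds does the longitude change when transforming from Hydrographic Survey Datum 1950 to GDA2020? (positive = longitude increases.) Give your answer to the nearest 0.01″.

At latitude -16.322°, cos φ = 0.959697.
One radian of longitude at latitude φ spans R cos φ, so Δλ = ΔE / (R cos φ) = -364.7 / (6378000 × 0.959697) = -5.9582e-05 rad = -12.290″.

Δλ = -12.29″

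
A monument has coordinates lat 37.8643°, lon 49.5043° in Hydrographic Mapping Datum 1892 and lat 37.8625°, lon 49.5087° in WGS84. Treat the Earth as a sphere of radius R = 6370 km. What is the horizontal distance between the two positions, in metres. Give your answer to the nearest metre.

435 m

Δφ = 37.8625° − 37.8643° = -0.0018°; Δλ = 49.5087° − 49.5043° = +0.0044°.
1° along a meridian = πR/180 = 111177 m.
ΔN = Δφ × 111177 = -200.1 m; ΔE = Δλ × 111177 × cos(37.8643°) = +0.0044 × 111177 × 0.789467 = 386.2 m.
Distance = √(ΔE² + ΔN²) = √(386.2² + (-200.1)²) = 435.0 m.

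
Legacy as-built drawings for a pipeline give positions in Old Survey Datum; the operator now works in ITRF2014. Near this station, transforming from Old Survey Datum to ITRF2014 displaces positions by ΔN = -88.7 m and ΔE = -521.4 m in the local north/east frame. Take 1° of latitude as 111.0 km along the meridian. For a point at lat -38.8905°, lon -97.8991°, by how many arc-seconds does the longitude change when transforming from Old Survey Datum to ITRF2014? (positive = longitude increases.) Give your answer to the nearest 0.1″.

At latitude -38.8905°, cos φ = 0.778347.
1° of longitude at this latitude = 111.0 × cos φ = 86.40 km, so Δλ = -521.4 / 86396.5 = -0.0060350° = -21.726″.

Δλ = -21.7″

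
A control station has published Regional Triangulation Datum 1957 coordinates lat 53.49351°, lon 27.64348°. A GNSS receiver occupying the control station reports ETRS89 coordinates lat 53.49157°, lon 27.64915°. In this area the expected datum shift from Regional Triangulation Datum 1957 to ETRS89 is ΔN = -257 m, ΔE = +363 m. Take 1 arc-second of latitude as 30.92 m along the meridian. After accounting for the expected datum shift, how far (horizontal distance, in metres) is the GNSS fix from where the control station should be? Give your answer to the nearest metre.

43 m

Observed coordinate differences: Δφ = -0.00194°, Δλ = +0.00567°.
Converting to metres (1° lat = 111312 m, cos φ = 0.594914): observed ΔN = -215.9 m, observed ΔE = 375.5 m.
Subtracting the expected shift leaves a residual of -215.9 − (-257) = 41.1 m north and 375.5 − (363) = 12.5 m east.
Residual distance = √(41.1² + 12.5²) = 42.9 m.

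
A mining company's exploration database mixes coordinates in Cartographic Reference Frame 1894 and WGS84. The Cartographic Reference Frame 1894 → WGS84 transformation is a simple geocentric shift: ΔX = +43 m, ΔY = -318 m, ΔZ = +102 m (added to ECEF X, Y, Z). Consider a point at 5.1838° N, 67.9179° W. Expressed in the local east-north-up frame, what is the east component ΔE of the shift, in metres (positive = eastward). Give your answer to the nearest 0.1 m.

The local east axis at (φ, λ) is (−sin λ, cos λ, 0), so ΔE = −sin(-67.9179°)·43 + cos(-67.9179°)·(-318) = -79.70 m.

ΔE = -79.7 m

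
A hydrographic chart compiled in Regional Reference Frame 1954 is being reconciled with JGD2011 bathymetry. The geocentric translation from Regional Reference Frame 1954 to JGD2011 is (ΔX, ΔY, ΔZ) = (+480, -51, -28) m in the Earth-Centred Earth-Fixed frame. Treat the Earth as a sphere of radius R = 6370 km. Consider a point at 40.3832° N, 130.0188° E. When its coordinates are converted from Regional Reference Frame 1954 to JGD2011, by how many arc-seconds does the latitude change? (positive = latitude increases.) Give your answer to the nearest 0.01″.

Δφ = 6.60″

sin φ = 0.647897, cos φ = 0.761728, sin λ = 0.765833, cos λ = -0.643039.
North component: ΔN = −sin φ cos λ·ΔX − sin φ sin λ·ΔY + cos φ·ΔZ = −(0.647897)(-0.643039)(480) − (0.647897)(0.765833)(-51) + (0.761728)(-28) = 203.96 m.
1° of latitude spans πR/180 = 111177 m, so Δφ = 203.96 / 111177 × 3600 = 6.604″.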